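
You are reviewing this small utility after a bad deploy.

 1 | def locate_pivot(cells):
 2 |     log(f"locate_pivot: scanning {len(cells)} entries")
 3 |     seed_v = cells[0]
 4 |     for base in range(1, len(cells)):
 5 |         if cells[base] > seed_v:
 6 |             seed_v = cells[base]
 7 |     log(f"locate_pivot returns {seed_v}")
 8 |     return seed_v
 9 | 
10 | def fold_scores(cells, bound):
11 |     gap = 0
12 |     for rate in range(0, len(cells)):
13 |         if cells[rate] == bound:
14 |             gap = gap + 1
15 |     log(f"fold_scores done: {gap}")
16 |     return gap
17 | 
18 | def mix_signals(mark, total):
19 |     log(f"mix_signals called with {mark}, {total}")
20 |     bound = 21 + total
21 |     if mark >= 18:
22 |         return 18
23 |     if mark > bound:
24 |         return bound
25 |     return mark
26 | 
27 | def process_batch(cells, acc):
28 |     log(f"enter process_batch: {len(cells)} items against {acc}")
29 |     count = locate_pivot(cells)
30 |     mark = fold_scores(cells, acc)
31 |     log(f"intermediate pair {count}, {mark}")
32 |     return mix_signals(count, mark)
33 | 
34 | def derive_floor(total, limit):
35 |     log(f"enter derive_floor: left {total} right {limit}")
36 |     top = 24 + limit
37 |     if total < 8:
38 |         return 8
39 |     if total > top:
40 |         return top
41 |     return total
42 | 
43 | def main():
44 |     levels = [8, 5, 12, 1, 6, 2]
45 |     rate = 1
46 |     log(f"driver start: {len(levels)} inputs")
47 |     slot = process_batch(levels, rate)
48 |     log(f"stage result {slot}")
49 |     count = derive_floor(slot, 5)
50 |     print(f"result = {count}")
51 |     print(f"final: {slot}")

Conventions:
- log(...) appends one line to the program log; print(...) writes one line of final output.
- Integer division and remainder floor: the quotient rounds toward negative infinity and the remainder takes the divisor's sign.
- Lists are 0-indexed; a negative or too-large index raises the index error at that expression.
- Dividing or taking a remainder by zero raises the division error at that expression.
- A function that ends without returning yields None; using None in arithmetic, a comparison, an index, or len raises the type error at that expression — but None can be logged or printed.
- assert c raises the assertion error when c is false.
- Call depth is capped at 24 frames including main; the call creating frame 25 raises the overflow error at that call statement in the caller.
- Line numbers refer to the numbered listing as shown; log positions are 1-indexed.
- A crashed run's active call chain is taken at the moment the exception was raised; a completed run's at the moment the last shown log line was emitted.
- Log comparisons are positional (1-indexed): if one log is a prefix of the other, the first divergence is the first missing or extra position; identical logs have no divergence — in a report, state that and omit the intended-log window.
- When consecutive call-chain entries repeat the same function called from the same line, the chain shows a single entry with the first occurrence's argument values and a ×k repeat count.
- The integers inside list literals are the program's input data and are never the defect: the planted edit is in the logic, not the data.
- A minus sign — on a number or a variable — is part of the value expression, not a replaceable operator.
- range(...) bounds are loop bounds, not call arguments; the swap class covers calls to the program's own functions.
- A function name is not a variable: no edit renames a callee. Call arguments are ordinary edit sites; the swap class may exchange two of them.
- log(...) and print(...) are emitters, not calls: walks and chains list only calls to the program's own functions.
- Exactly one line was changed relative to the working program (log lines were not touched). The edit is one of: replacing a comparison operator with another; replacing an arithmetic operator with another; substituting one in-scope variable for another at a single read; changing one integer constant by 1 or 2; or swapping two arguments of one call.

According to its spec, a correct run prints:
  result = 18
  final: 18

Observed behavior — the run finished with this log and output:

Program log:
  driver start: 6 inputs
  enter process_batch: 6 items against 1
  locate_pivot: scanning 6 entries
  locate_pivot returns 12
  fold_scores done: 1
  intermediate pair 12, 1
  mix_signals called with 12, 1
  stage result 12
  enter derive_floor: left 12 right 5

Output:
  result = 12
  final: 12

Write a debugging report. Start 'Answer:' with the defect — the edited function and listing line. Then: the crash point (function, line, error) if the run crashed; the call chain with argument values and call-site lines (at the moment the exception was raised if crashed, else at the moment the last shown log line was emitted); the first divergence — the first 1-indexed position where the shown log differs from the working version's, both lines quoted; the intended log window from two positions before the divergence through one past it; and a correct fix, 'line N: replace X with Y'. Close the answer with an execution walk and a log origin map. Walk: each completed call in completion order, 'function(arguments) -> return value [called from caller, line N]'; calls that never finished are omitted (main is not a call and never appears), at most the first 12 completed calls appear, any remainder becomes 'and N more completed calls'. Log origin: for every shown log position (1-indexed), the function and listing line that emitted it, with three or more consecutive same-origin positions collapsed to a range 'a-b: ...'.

Answer: the defect is in mix_signals at line 21.
Key observation: At log position 8 the runs split — shown 'stage result 12', but the working version logs 'stage result 18'.
Call chain: main -> derive_floor(12, 5) (called at line 49).
First divergence: position 8; shown 'stage result 12' vs intended 'stage result 18'.
Intended log window:
  6: intermediate pair 12, 1
  7: mix_signals called with 12, 1
  8: stage result 18
  9: enter derive_floor: left 18 right 5
Execution walk:
  locate_pivot([8, 5, 12, 1, 6, 2]) -> 12  [called from process_batch, line 29]
  fold_scores([8, 5, 12, 1, 6, 2], 1) -> 1  [called from process_batch, line 30]
  mix_signals(12, 1) -> 12  [called from process_batch, line 32]
  process_batch([8, 5, 12, 1, 6, 2], 1) -> 12  [called from main, line 47]
  derive_floor(12, 5) -> 12  [called from main, line 49]
Log origins:
  1: logged in main at line 46
  2: logged in process_batch at line 28
  3: logged in locate_pivot at line 2
  4: logged in locate_pivot at line 7
  5: logged in fold_scores at line 15
  6: logged in process_batch at line 31
  7: logged in mix_signals at line 19
  8: logged in main at line 48
  9: logged in derive_floor at line 35
A correct fix: line 21: replace `>=` with `<`.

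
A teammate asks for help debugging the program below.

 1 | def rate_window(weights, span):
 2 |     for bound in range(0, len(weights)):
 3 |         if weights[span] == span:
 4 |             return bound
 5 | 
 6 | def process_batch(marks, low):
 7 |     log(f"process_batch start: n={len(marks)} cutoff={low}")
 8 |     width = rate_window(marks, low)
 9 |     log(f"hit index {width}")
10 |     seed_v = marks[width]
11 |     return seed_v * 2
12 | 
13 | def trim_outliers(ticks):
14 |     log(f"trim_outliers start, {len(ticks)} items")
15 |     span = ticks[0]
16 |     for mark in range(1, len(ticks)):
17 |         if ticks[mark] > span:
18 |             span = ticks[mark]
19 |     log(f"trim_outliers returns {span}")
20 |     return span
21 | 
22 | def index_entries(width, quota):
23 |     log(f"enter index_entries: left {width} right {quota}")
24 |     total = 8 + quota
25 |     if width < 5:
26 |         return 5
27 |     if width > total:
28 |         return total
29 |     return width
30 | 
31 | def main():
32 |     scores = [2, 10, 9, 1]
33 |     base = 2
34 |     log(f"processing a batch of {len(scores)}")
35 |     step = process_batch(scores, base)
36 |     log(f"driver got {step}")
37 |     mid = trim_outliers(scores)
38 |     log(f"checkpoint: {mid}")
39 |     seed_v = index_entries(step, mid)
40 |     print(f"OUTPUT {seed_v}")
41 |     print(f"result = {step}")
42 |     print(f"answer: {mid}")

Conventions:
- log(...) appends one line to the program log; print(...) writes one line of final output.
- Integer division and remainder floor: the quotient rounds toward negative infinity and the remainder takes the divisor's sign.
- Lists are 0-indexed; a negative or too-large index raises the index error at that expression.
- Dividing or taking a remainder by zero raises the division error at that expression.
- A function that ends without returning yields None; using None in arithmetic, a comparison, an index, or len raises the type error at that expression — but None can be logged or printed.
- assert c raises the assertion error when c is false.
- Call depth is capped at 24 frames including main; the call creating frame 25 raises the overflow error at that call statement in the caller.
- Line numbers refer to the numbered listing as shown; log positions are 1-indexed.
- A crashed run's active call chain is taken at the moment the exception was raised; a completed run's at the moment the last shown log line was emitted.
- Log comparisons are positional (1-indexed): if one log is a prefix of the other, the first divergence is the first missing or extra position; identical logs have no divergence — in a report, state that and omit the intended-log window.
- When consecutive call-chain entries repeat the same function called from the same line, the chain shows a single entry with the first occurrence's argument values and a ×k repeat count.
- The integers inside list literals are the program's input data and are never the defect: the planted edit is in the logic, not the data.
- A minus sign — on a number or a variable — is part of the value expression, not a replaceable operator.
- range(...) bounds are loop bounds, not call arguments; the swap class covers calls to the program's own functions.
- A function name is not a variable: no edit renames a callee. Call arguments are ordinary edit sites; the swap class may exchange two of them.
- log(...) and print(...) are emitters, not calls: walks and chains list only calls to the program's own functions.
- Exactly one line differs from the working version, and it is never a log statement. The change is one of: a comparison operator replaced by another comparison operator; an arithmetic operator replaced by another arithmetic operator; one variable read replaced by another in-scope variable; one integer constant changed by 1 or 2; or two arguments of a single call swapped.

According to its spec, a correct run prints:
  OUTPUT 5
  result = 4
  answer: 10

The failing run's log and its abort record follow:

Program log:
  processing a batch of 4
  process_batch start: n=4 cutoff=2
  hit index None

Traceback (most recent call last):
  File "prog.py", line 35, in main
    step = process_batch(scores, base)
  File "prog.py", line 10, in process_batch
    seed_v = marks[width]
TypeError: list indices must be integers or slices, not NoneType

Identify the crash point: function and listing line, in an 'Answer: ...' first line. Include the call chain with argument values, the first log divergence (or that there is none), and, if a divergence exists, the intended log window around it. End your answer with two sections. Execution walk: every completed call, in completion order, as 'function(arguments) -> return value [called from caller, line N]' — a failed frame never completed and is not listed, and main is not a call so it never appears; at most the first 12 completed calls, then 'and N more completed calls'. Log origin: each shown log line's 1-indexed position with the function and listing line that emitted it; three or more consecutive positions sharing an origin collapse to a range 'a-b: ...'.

Answer: the error was raised in process_batch, line 10.
Key observation: Position 3 is the first bad log line: 'hit index None' should read 'hit index 0'.
Call chain: main -> process_batch([2, 10, 9, 1], 2) (called at line 35).
First divergence: position 3; shown 'hit index None' vs intended 'hit index 0'.
Intended log window:
  1: processing a batch of 4
  2: process_batch start: n=4 cutoff=2
  3: hit index 0
  4: driver got 4
Execution walk:
  rate_window([2, 10, 9, 1], 2) -> None  [called from process_batch, line 8]
Log origins:
  1: logged in main at line 34
  2: logged in process_batch at line 7
  3: logged in process_batch at line 9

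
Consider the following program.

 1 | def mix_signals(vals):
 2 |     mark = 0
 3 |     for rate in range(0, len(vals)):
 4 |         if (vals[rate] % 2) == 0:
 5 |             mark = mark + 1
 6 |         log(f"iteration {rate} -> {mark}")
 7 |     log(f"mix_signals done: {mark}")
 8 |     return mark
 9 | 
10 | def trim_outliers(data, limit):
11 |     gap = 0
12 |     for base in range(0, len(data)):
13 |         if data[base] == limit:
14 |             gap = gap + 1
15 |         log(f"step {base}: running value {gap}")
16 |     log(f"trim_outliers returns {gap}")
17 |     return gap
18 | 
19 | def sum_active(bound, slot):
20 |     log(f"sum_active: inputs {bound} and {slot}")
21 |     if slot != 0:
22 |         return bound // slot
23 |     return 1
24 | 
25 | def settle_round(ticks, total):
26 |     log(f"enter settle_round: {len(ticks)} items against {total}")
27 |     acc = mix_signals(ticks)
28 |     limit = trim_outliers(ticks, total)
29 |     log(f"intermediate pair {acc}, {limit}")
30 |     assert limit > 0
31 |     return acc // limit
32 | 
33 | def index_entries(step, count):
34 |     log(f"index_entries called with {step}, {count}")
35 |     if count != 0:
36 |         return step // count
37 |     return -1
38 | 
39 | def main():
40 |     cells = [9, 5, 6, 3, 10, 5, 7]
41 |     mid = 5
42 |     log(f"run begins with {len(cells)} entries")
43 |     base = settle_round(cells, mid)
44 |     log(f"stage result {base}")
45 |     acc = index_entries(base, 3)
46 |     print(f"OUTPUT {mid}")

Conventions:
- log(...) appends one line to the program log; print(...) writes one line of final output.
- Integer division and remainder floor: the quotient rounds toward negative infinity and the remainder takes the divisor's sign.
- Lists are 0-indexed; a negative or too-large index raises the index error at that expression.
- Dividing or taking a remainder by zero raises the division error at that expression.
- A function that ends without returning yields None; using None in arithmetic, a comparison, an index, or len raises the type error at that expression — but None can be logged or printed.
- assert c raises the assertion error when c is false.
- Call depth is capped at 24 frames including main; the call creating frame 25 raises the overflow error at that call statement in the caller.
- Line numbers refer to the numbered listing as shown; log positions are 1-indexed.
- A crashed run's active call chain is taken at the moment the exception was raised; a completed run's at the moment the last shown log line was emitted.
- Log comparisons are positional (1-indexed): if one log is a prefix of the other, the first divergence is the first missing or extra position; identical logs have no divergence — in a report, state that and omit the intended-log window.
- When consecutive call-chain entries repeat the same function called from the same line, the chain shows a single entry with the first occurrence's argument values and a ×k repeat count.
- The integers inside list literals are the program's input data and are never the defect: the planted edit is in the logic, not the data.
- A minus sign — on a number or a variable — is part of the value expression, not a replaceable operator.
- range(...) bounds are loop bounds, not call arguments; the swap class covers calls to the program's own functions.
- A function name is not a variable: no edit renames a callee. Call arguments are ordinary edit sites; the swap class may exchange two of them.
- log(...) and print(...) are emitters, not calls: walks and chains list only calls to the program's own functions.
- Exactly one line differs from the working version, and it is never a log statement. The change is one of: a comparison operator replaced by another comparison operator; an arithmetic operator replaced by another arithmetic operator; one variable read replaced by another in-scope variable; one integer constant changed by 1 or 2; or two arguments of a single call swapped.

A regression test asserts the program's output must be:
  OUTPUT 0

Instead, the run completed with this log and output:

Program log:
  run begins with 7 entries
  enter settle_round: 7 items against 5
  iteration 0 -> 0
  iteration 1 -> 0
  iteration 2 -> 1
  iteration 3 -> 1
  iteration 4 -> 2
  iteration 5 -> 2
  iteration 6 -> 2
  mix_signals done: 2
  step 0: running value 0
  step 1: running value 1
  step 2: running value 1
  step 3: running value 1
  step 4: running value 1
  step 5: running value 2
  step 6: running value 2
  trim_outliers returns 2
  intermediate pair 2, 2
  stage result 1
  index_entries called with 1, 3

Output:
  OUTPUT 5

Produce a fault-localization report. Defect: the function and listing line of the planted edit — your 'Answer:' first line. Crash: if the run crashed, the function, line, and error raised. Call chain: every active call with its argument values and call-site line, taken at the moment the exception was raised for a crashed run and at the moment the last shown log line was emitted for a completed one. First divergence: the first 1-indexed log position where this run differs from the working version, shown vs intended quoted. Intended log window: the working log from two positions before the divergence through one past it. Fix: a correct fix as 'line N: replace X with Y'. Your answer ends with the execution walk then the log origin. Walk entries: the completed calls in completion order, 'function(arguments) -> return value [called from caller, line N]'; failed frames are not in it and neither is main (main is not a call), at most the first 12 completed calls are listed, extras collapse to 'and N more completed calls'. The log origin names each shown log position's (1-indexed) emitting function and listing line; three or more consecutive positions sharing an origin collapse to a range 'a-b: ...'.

Answer: the defect is in main at line 46.
Key observation: Log streams are identical — the defect surfaces only in the printed output.
Call chain: main -> index_entries(1, 3) (called at line 45).
First divergence: none; the two logs match at every position.
Execution walk:
  mix_signals([9, 5, 6, 3, 10, 5, 7]) -> 2  [called from settle_round, line 27]
  trim_outliers([9, 5, 6, 3, 10, 5, 7], 5) -> 2  [called from settle_round, line 28]
  settle_round([9, 5, 6, 3, 10, 5, 7], 5) -> 1  [called from main, line 43]
  index_entries(1, 3) -> 0  [called from main, line 45]
Log line origins:
  1 — main, line 42
  2 — settle_round, line 26
  3-9 — mix_signals, line 6
  10 — mix_signals, line 7
  11-17 — trim_outliers, line 15
  18 — trim_outliers, line 16
  19 — settle_round, line 29
  20 — main, line 44
  21 — index_entries, line 34
A correct fix: line 46: replace `mid` with `acc`.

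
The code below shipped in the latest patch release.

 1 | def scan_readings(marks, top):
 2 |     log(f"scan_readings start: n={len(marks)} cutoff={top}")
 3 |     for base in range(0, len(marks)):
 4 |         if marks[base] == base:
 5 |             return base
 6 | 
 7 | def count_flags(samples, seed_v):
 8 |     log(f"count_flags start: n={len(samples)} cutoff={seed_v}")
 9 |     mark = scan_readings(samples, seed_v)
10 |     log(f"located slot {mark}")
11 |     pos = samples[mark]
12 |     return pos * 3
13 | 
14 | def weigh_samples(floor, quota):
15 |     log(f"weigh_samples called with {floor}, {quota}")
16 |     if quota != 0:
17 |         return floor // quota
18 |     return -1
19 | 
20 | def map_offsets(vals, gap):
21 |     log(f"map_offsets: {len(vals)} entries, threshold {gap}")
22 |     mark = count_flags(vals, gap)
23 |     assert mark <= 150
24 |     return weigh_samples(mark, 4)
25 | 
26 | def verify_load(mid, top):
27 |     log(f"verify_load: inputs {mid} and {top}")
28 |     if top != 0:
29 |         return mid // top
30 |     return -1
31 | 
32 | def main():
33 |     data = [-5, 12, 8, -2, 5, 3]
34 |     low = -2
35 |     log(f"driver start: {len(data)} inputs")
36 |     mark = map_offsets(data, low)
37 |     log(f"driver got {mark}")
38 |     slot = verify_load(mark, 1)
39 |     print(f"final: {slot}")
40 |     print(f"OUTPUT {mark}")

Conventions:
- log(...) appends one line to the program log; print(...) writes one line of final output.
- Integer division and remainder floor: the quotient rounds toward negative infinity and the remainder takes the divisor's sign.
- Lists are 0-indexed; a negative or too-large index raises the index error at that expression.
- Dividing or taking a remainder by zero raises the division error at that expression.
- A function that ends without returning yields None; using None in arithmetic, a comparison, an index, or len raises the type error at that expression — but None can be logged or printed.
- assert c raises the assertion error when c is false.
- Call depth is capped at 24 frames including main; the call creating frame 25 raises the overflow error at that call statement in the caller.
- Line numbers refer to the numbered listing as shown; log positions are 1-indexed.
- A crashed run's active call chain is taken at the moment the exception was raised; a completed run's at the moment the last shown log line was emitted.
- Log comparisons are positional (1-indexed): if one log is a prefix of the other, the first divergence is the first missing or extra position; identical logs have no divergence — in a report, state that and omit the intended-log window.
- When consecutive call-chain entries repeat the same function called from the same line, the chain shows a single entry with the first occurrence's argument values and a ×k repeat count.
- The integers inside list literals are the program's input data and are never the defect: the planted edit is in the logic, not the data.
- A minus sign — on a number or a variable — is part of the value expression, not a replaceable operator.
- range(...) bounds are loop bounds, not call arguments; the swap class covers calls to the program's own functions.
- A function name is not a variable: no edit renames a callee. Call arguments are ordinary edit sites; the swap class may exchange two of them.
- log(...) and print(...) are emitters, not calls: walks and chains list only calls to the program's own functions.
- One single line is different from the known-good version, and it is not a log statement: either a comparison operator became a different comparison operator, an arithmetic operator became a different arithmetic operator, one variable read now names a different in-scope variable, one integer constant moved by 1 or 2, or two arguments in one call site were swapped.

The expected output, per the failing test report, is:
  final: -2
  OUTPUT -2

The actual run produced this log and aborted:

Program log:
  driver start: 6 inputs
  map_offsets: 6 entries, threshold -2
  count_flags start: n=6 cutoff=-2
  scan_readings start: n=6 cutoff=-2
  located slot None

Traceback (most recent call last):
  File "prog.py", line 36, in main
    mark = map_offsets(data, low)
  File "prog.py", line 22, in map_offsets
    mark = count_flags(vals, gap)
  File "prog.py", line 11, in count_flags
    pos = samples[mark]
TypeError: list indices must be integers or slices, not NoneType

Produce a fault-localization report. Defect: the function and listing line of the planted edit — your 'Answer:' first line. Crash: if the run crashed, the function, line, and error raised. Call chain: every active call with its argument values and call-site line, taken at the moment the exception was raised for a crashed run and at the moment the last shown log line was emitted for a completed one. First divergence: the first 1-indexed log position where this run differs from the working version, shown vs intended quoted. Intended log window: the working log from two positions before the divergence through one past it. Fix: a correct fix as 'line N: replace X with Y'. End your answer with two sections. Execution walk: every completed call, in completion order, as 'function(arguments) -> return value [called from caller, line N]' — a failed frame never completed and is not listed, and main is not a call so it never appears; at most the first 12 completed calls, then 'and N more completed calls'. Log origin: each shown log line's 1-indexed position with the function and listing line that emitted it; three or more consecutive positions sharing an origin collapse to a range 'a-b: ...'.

Answer: the defect is in scan_readings at line 4.
Key observation: Position 5 is the first bad log line: 'located slot None' should read 'located slot 3'.
Crash: count_flags, line 11, TypeError.
Call chain: main -> map_offsets([-5, 12, 8, -2, 5, 3], -2) (called at line 36) -> count_flags([-5, 12, 8, -2, 5, 3], -2) (called at line 22).
First divergence: position 5 — the shown line 'located slot None' should read 'located slot 3'.
Intended log window:
  3: count_flags start: n=6 cutoff=-2
  4: scan_readings start: n=6 cutoff=-2
  5: located slot 3
  6: weigh_samples called with -6, 4
Execution walk:
  scan_readings([-5, 12, 8, -2, 5, 3], -2) -> None  [called from count_flags, line 9]
Log line origins:
  1: emitted by main (line 35)
  2: emitted by map_offsets (line 21)
  3: emitted by count_flags (line 8)
  4: emitted by scan_readings (line 2)
  5: emitted by count_flags (line 10)
A correct fix: line 4: replace `marks[base] == base` with `marks[base] == top`.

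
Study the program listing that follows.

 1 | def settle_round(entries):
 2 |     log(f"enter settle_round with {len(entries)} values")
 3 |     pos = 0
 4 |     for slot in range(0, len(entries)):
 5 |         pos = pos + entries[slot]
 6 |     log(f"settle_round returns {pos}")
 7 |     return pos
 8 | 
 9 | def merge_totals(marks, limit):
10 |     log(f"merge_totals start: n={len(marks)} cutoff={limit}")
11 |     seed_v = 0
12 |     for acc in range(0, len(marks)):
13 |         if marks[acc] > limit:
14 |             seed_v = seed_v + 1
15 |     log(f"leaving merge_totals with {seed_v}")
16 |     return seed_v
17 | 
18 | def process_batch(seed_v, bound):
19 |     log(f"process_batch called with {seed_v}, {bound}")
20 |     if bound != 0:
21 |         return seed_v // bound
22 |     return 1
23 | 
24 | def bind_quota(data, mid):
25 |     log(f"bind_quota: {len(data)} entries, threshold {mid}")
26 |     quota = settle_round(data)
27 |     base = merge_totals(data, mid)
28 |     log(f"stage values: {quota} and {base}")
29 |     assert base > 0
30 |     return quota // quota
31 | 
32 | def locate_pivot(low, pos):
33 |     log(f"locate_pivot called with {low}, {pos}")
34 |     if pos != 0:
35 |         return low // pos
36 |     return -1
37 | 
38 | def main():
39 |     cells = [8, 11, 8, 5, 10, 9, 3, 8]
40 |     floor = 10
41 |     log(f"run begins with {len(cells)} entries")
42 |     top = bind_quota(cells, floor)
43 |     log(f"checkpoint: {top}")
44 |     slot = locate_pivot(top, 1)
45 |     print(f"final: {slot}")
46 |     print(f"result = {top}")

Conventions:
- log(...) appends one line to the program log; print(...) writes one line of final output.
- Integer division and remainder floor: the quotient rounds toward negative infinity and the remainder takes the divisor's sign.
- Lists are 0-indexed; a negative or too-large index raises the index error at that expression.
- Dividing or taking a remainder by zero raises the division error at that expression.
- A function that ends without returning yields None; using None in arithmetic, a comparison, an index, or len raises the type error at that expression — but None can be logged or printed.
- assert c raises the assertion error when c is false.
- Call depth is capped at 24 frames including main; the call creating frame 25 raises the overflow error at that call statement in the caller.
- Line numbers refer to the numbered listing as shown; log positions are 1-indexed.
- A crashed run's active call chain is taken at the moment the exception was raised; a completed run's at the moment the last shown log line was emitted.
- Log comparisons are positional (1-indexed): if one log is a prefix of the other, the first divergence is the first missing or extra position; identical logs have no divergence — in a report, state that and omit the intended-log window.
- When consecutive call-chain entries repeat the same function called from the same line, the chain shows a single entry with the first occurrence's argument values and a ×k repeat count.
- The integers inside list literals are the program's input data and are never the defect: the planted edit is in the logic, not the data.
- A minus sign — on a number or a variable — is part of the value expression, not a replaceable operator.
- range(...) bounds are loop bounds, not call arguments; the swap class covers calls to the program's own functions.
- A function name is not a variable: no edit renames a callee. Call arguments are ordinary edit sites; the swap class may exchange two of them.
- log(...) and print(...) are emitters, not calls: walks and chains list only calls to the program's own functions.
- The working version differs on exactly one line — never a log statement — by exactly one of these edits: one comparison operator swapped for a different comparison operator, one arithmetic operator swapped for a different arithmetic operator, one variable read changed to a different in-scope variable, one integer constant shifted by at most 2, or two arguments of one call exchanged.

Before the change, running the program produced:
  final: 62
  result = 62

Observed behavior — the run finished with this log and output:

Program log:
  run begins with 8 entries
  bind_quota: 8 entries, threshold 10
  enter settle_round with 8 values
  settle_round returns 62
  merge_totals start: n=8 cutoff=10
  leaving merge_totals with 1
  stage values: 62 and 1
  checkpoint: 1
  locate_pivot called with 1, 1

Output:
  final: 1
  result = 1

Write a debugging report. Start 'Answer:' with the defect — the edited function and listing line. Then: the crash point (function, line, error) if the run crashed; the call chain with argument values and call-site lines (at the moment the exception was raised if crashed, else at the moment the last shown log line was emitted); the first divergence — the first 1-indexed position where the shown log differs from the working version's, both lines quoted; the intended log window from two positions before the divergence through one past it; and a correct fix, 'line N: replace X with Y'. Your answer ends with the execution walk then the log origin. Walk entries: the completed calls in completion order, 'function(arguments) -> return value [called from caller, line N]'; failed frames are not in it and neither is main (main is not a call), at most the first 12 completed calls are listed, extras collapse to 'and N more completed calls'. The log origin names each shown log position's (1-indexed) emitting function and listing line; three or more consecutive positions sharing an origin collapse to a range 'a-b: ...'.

Answer: the defect is in bind_quota at line 30.
The tell: At log position 8 the runs split — shown 'checkpoint: 1', but the working version logs 'checkpoint: 62'.
Call chain: main -> locate_pivot(1, 1) (called at line 44).
First divergence: position 8 — shown 'checkpoint: 1', intended 'checkpoint: 62'.
Intended log window:
  6: leaving merge_totals with 1
  7: stage values: 62 and 1
  8: checkpoint: 62
  9: locate_pivot called with 62, 1
Execution walk:
  settle_round([8, 11, 8, 5, 10, 9, 3, 8]) -> 62  [called from bind_quota, line 26]
  merge_totals([8, 11, 8, 5, 10, 9, 3, 8], 10) -> 1  [called from bind_quota, line 27]
  bind_quota([8, 11, 8, 5, 10, 9, 3, 8], 10) -> 1  [called from main, line 42]
  locate_pivot(1, 1) -> 1  [called from main, line 44]
Log origins:
  1: from main, line 41
  2: from bind_quota, line 25
  3: from settle_round, line 2
  4: from settle_round, line 6
  5: from merge_totals, line 10
  6: from merge_totals, line 15
  7: from bind_quota, line 28
  8: from main, line 43
  9: from locate_pivot, line 33
A correct fix: line 30: replace `quota // quota` with `quota // base`.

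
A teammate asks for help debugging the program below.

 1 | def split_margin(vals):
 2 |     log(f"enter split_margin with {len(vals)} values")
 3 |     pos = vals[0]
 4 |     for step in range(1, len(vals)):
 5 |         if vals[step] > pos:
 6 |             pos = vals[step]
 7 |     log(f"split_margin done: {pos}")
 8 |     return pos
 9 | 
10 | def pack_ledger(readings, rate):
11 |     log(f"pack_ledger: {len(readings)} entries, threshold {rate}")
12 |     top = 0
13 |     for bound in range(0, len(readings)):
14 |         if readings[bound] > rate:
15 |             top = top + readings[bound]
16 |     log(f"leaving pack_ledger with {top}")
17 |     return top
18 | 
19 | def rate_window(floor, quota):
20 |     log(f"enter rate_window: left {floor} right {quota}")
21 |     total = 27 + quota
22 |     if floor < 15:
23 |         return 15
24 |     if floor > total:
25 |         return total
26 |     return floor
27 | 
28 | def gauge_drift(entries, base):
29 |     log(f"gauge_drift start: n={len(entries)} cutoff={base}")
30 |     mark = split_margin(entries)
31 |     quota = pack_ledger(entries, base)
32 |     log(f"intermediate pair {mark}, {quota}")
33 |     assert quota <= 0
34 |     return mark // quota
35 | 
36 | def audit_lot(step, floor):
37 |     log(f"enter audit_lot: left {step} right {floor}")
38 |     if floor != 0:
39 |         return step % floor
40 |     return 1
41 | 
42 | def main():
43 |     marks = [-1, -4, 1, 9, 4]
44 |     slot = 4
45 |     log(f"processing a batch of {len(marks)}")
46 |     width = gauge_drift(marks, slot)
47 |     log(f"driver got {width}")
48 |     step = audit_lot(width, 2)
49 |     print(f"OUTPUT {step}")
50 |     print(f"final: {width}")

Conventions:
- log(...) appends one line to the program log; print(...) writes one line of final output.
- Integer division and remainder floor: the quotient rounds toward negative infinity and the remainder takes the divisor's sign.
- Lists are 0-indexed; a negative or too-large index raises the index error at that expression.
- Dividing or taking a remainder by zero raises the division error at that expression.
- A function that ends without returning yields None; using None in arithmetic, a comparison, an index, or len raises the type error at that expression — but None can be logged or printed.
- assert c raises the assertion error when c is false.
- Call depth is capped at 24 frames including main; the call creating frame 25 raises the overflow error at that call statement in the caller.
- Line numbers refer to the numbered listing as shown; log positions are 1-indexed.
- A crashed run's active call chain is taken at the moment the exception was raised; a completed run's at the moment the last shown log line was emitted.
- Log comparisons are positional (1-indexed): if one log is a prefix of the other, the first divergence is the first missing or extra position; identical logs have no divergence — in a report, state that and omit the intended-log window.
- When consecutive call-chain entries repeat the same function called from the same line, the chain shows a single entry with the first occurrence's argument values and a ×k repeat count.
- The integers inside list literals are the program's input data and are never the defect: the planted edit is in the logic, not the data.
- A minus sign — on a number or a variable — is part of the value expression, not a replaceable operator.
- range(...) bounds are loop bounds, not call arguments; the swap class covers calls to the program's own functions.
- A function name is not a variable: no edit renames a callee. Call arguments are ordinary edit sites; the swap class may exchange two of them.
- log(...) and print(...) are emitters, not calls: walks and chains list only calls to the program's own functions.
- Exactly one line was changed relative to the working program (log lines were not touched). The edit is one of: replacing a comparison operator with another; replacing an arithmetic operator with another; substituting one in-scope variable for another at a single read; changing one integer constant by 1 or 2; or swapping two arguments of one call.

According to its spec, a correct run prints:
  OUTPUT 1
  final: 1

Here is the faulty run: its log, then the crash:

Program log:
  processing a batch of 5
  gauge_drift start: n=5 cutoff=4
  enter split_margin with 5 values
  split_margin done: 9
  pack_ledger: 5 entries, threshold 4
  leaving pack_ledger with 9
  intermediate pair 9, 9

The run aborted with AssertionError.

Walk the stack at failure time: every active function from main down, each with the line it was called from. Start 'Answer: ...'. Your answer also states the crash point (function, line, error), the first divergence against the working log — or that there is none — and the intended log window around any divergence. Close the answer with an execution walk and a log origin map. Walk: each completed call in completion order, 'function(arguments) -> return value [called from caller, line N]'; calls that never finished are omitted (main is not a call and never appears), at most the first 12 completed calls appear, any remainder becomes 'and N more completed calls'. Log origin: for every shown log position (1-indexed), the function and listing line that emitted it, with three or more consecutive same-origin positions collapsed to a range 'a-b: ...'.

Answer: main -> gauge_drift (called at line 46).
Core observation: Only 7 log lines were emitted before the run died; the intended continuation was 'driver got 1'.
Crash: gauge_drift, line 33, AssertionError.
First divergence: position 8; the shown log stops at 7 lines while the working version next logs 'driver got 1'.
Intended log window:
  6: leaving pack_ledger with 9
  7: intermediate pair 9, 9
  8: driver got 1
  9: enter audit_lot: left 1 right 2
Execution walk:
  split_margin([-1, -4, 1, 9, 4]) -> 9  [called from gauge_drift, line 30]
  pack_ledger([-1, -4, 1, 9, 4], 4) -> 9  [called from gauge_drift, line 31]
Log line origins:
  1: logged in main at line 45
  2: logged in gauge_drift at line 29
  3: logged in split_margin at line 2
  4: logged in split_margin at line 7
  5: logged in pack_ledger at line 11
  6: logged in pack_ledger at line 16
  7: logged in gauge_drift at line 32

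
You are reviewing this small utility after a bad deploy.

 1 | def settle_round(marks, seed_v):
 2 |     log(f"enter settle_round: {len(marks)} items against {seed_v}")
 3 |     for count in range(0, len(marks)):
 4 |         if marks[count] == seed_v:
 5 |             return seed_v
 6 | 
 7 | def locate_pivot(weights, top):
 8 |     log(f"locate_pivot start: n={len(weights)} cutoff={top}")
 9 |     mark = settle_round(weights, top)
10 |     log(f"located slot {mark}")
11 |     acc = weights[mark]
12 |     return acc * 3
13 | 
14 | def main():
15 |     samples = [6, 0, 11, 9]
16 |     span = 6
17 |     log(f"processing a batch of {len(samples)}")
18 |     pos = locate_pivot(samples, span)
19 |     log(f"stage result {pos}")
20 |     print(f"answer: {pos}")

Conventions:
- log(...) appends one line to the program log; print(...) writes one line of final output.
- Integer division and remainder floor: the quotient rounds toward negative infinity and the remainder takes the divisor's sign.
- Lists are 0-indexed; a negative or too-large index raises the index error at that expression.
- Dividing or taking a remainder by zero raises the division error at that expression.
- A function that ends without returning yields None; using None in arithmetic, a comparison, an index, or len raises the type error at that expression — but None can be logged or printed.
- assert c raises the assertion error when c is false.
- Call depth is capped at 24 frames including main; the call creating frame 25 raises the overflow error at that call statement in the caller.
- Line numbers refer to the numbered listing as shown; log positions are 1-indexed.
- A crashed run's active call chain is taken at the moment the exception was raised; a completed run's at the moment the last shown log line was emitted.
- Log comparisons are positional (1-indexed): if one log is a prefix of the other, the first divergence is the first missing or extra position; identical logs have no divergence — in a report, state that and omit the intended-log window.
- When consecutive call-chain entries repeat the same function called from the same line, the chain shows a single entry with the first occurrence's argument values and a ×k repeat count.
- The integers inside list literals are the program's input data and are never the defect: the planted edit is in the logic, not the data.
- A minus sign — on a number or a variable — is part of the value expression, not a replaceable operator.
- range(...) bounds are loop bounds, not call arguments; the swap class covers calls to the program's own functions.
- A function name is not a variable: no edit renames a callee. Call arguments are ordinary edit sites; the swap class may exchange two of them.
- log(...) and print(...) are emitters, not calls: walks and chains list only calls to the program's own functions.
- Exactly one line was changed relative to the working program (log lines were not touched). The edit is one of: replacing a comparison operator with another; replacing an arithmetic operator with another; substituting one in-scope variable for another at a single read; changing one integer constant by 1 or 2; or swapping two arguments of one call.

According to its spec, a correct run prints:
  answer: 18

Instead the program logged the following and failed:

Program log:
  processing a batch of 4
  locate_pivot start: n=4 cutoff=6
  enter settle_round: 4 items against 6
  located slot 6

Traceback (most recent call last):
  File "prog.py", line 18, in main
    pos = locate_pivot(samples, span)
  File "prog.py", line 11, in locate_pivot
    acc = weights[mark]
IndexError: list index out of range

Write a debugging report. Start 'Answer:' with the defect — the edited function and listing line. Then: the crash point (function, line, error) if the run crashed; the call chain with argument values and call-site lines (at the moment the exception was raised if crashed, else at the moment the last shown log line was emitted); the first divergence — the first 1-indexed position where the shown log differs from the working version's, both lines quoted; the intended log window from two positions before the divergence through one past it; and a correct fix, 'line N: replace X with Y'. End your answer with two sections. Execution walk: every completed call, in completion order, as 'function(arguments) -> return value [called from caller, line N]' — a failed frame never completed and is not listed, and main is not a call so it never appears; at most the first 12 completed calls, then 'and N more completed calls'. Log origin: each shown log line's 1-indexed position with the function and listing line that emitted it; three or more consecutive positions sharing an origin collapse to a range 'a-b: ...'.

Answer: the defect is in settle_round at line 5.
Core observation: The log first diverges at position 4: the faulty run prints 'located slot 6' where the working version prints 'located slot 0'.
Crash: locate_pivot, line 11, IndexError.
Call chain: main -> locate_pivot([6, 0, 11, 9], 6) (called at line 18).
First divergence: at position 4 the run shows 'located slot 6' where the working version logs 'located slot 0'.
Intended log window:
  2: locate_pivot start: n=4 cutoff=6
  3: enter settle_round: 4 items against 6
  4: located slot 0
  5: stage result 18
Execution walk:
  settle_round([6, 0, 11, 9], 6) -> 6  [called from locate_pivot, line 9]
Log line origins:
  1: from main, line 17
  2: from locate_pivot, line 8
  3: from settle_round, line 2
  4: from locate_pivot, line 10
A correct fix: line 5: replace `seed_v` with `count`.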